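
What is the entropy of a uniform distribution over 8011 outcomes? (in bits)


H = log2(n) = log2(8011) = 12.9678

12.9678 bits


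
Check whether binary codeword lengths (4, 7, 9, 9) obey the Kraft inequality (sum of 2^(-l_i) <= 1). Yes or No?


Kraft sum = sum(2^(-l_i)) = 0.0742, need <= 1. Result: satisfied (a binary prefix-free code with these lengths exists)

Yes


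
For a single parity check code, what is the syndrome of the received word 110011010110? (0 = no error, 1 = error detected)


Syndrome = XOR of all bits = 1 XOR 1 XOR 0 XOR 0 XOR 1 XOR 1 XOR 0 XOR 1 XOR 0 XOR 1 XOR 1 XOR 0 = 1

1


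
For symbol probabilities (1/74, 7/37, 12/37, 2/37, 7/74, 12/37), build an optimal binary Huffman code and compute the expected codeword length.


Huffman construction (repeatedly merge the two least-probable nodes; each merge adds 1 bit to every symbol beneath it): 1/74 + 2/37 = 5/74; 5/74 + 7/74 = 6/37; 6/37 + 7/37 = 13/37; 12/37 + 12/37 = 24/37; 13/37 + 24/37 = 1. Resulting codeword lengths (in the order the probabilities were given): (4, 2, 2, 4, 3, 2). L_avg = sum(p_i * l_i) = 1/74*4 + 7/37*2 + 12/37*2 + 2/37*4 + 7/74*3 + 12/37*2 = 165/74 = 2.2297

2.2297 bits


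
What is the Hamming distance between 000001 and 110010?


Count differing positions: ^ ^ . . ^ ^ = 4 differences

4


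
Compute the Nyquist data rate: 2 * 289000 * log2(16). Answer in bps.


Rate = 2 * B * log2(M) = 2 * 289000 * 4.0 = 2312000.0

2312000.0 bps


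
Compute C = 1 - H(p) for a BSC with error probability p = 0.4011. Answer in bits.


H(p) = -p*log2(p) - (1-p)*log2(1-p) = -0.4011*log2(0.4011) - 0.5989*log2(0.5989) = 0.528636 + 0.442954 = 0.9716. C = 1 - H(p) = 1 - 0.9716 = 0.0284

0.0284 bits


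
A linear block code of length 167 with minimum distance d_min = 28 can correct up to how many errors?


Correction capability = floor((d-1)/2) = floor((28-1)/2) = 13

13 errors


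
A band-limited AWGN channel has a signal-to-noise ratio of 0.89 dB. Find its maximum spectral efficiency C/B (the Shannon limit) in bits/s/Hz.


SNR_linear = 10^(0.89/10) = 1.2274; C/B = log2(1 + SNR_linear) = log2(1 + 1.2274) = 1.1554

1.1554 bits/s/Hz


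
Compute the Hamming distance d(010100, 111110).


Count differing positions: ^ . ^ . ^ . = 3 differences

3


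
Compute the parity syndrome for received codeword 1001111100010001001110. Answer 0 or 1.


Syndrome = XOR of all bits = 1 XOR 0 XOR 0 XOR 1 XOR 1 XOR 1 XOR 1 XOR 1 XOR 0 XOR 0 XOR 0 XOR 1 XOR 0 XOR 0 XOR 0 XOR 1 XOR 0 XOR 0 XOR 1 XOR 1 XOR 1 XOR 0 = 1

1


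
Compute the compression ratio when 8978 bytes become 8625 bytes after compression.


Ratio = original / compressed = 8978 / 8625 = 1.0409

1.0409


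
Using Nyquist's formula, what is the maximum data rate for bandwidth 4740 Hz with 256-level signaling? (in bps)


Rate = 2 * B * log2(M) = 2 * 4740 * 8.0 = 75840.0

75840.0 bps


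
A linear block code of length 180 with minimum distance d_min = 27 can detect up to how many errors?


Detection capability = d_min - 1 = 27 - 1 = 26

26 errors


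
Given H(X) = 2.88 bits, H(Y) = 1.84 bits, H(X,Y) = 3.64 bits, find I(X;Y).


I(X;Y) = H(X) + H(Y) - H(X,Y) = 2.88 + 1.84 - 3.64 = 1.08

1.08 bits


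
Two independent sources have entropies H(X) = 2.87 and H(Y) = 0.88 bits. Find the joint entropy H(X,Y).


For independent variables, H(X,Y) = H(X) + H(Y) = 2.87 + 0.88 = 3.75

3.75 bits


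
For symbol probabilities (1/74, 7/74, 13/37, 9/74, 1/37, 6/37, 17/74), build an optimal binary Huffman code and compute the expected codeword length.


Huffman construction (repeatedly merge the two least-probable nodes; each merge adds 1 bit to every symbol beneath it): 1/74 + 1/37 = 3/74; 3/74 + 7/74 = 5/37; 9/74 + 5/37 = 19/74; 6/37 + 17/74 = 29/74; 19/74 + 13/37 = 45/74; 29/74 + 45/74 = 1. Resulting codeword lengths (in the order the probabilities were given): (5, 4, 2, 3, 5, 2, 2). L_avg = sum(p_i * l_i) = 1/74*5 + 7/74*4 + 13/37*2 + 9/74*3 + 1/37*5 + 6/37*2 + 17/74*2 = 90/37 = 2.4324

2.4324 bits


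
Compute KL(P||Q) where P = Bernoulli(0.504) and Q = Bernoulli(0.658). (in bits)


KL = p*log2(p/q) + (1-p)*log2((1-p)/(1-q)) = 0.504*log2(0.504/0.658) + 0.496*log2(0.496/0.342) = 0.0722

0.0722 bits


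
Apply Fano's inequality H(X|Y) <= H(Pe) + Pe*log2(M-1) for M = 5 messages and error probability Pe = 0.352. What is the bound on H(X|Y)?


H(Pe) = -Pe*log2(Pe) - (1-Pe)*log2(1-Pe) = -0.352*log2(0.352) - 0.648*log2(0.648) = 0.530236 + 0.405605 = 0.9358. Pe*log2(M-1) = 0.352*log2(4) = 0.704000. Bound = H(Pe) + Pe*log2(M-1) = 0.530236 + 0.405605 + 0.704000 = 1.6398

1.6398 bits


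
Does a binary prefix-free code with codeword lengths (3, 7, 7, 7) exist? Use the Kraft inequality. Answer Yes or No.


Kraft sum = sum(2^(-l_i)) = 0.1484, need <= 1. Result: satisfied (a binary prefix-free code with these lengths exists)

Yes


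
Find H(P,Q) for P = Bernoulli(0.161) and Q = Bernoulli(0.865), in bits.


H(P,Q) = -p*log2(q) - (1-p)*log2(1-q). -0.161*log2(0.865) = 0.033686; -0.839*log2(0.135) = 2.423845. H(P,Q) = 0.033686 + 2.423845 = 2.4575

2.4575 bits


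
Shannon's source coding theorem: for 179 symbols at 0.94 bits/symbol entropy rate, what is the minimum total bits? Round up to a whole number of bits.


Minimum bits >= n * H = 179 * 0.94 = 168.26, rounded up to a whole number of bits = 169

169 bits


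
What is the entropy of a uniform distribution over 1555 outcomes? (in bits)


H = log2(n) = log2(1555) = 10.6027

10.6027 bits


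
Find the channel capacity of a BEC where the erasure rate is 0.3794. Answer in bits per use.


C = 1 - epsilon = 1 - 0.3794 = 0.6206

0.6206 bits


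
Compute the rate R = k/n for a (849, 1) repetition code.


Rate = k/n = 1/849

1/849


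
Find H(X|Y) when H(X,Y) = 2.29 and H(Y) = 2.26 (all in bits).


H(X|Y) = H(X,Y) - H(Y) = 2.29 - 2.26 = 0.03

0.03 bits


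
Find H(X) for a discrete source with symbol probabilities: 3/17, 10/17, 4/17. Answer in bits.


H = -sum(p_i * log2(p_i)). Terms: -(3/17)*log2(3/17) = 0.441618; -(10/17)*log2(10/17) = 0.450315; -(4/17)*log2(4/17) = 0.491168. H = 0.441618 + 0.450315 + 0.491168 = 1.3831

1.3831 bits


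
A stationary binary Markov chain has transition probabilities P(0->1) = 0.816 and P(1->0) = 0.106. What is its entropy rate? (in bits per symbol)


Stationary distribution: pi_0 = p10/(p01+p10) = 0.115, pi_1 = 0.885. Entropy rate H' = pi_0*H(p01) + pi_1*H(p10) = 0.115*0.6887 + 0.885*0.4877 = 0.5108

0.5108 bits/symbol


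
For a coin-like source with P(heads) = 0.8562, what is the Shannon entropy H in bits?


H = -p*log2(p) - (1-p)*log2(1-p). -0.8562*log2(0.8562) = 0.191772; -0.1438*log2(0.1438) = 0.402333. H = 0.191772 + 0.402333 = 0.5941

0.5941 bits


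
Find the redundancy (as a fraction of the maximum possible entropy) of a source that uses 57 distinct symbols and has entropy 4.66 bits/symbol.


H_max = log2(K) = log2(57) = 5.8329 bits/symbol. Redundancy = 1 - H/H_max = 1 - 4.66/5.8329 = 1 - 0.7989 = 0.2011

0.2011


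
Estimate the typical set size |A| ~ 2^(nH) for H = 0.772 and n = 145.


log2|A_typical| = nH = 145 * 0.772 = 111.94, so |A_typical| ~ 2^111.94 = 4.981e+33

4.981e+33


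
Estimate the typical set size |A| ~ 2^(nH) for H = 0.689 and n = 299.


log2|A_typical| = nH = 299 * 0.689 = 206.011, so |A_typical| ~ 2^206.011 = 1.036e+62

1.036e+62


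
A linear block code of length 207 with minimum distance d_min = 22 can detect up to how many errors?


Detection capability = d_min - 1 = 22 - 1 = 21

21 errors


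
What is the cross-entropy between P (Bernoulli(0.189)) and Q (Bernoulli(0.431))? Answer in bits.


H(P,Q) = -p*log2(q) - (1-p)*log2(1-q). -0.189*log2(0.431) = 0.229491; -0.811*log2(0.569) = 0.659748. H(P,Q) = 0.229491 + 0.659748 = 0.8892

0.8892 bits


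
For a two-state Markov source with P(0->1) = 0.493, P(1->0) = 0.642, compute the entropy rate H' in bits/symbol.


Stationary distribution: pi_0 = p10/(p01+p10) = 0.5656, pi_1 = 0.4344. Entropy rate H' = pi_0*H(p01) + pi_1*H(p10) = 0.5656*0.9999 + 0.4344*0.941 = 0.9743

0.9743 bits/symbol


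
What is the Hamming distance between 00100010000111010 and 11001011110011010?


Count differing positions: ^ ^ ^ . ^ . . ^ ^ ^ . ^ . . . . . = 8 differences

8


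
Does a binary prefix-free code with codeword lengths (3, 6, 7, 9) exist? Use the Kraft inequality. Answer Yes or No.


Kraft sum = sum(2^(-l_i)) = 0.1504, need <= 1. Result: satisfied (a binary prefix-free code with these lengths exists)

Yes


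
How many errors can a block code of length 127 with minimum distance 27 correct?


Correction capability = floor((d-1)/2) = floor((27-1)/2) = 13

13 errors


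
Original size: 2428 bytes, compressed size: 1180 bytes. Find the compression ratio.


Ratio = original / compressed = 2428 / 1180 = 2.0576

2.0576


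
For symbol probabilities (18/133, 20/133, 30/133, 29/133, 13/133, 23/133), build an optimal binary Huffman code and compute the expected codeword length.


Huffman construction (repeatedly merge the two least-probable nodes; each merge adds 1 bit to every symbol beneath it): 13/133 + 18/133 = 31/133; 20/133 + 23/133 = 43/133; 29/133 + 30/133 = 59/133; 31/133 + 43/133 = 74/133; 59/133 + 74/133 = 1. Resulting codeword lengths (in the order the probabilities were given): (3, 3, 2, 2, 3, 3). L_avg = sum(p_i * l_i) = 18/133*3 + 20/133*3 + 30/133*2 + 29/133*2 + 13/133*3 + 23/133*3 = 340/133 = 2.5564

2.5564 bits


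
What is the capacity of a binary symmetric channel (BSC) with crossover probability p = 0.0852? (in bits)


H(p) = -p*log2(p) - (1-p)*log2(1-p) = -0.0852*log2(0.0852) - 0.9148*log2(0.9148) = 0.302716 + 0.117526 = 0.4202. C = 1 - H(p) = 1 - 0.4202 = 0.5798

0.5798 bits


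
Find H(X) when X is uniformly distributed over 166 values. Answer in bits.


H = log2(n) = log2(166) = 7.375

7.375 bits


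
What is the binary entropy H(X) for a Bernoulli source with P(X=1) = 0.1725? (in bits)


H = -p*log2(p) - (1-p)*log2(1-p). -0.1725*log2(0.1725) = 0.437345; -0.8275*log2(0.8275) = 0.226047. H = 0.437345 + 0.226047 = 0.6634

0.6634 bits


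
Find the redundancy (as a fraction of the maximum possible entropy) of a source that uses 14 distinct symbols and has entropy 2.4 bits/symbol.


H_max = log2(K) = log2(14) = 3.8074 bits/symbol. Redundancy = 1 - H/H_max = 1 - 2.4/3.8074 = 1 - 0.6304 = 0.3696

0.3696


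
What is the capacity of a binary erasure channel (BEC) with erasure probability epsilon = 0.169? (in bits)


C = 1 - epsilon = 1 - 0.169 = 0.831

0.831 bits


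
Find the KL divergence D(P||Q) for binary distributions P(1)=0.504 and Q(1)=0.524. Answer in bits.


KL = p*log2(p/q) + (1-p)*log2((1-p)/(1-q)) = 0.504*log2(0.504/0.524) + 0.496*log2(0.496/0.476) = 0.0012

0.0012 bits


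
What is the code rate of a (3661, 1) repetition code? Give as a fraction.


Rate = k/n = 1/3661

1/3661


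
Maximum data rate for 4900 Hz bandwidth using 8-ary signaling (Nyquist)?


Rate = 2 * B * log2(M) = 2 * 4900 * 3.0 = 29400.0

29400.0 bps


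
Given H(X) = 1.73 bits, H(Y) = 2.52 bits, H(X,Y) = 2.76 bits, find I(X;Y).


I(X;Y) = H(X) + H(Y) - H(X,Y) = 1.73 + 2.52 - 2.76 = 1.49

1.49 bits


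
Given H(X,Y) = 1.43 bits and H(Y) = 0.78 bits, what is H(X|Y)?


H(X|Y) = H(X,Y) - H(Y) = 1.43 - 0.78 = 0.65

0.65 bits


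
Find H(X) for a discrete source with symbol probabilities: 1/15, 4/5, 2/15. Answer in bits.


H = -sum(p_i * log2(p_i)). Terms: -(1/15)*log2(1/15) = 0.260459; -(4/5)*log2(4/5) = 0.257542; -(2/15)*log2(2/15) = 0.387585. H = 0.260459 + 0.257542 + 0.387585 = 0.9056

0.9056 bits


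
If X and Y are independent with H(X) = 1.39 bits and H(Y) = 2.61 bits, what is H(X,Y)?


For independent variables, H(X,Y) = H(X) + H(Y) = 1.39 + 2.61 = 4.0

4.0 bits


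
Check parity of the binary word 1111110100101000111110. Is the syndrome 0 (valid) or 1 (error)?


Syndrome = XOR of all bits = 1 XOR 1 XOR 1 XOR 1 XOR 1 XOR 1 XOR 0 XOR 1 XOR 0 XOR 0 XOR 1 XOR 0 XOR 1 XOR 0 XOR 0 XOR 0 XOR 1 XOR 1 XOR 1 XOR 1 XOR 1 XOR 0 = 0

0


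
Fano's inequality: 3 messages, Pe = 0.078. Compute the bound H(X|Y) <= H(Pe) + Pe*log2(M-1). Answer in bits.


H(Pe) = -Pe*log2(Pe) - (1-Pe)*log2(1-Pe) = -0.078*log2(0.078) - 0.922*log2(0.922) = 0.287070 + 0.108023 = 0.3951. Pe*log2(M-1) = 0.078*log2(2) = 0.078000. Bound = H(Pe) + Pe*log2(M-1) = 0.287070 + 0.108023 + 0.078000 = 0.4731

0.4731 bits


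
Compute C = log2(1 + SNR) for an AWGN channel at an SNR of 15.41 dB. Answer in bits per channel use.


SNR_linear = 10^(15.41/10) = 34.7536; C = log2(1 + SNR_linear) = log2(1 + 34.7536) = 5.16

5.16 bits/channel use


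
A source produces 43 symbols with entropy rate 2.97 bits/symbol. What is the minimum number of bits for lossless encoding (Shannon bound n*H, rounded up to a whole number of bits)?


Minimum bits >= n * H = 43 * 2.97 = 127.71, rounded up to a whole number of bits = 128

128 bits


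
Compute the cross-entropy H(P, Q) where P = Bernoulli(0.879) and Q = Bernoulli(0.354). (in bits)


H(P,Q) = -p*log2(q) - (1-p)*log2(1-q). -0.879*log2(0.354) = 1.316899; -0.121*log2(0.646) = 0.076278. H(P,Q) = 1.316899 + 0.076278 = 1.3932

1.3932 bits


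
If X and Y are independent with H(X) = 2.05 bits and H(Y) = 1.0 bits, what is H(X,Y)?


For independent variables, H(X,Y) = H(X) + H(Y) = 2.05 + 1.0 = 3.05

3.05 bits


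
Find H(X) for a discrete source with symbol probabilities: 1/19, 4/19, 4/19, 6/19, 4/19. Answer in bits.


H = -sum(p_i * log2(p_i)). Terms: -(1/19)*log2(1/19) = 0.223575; -(4/19)*log2(4/19) = 0.473248; -(4/19)*log2(4/19) = 0.473248; -(6/19)*log2(6/19) = 0.525147; -(4/19)*log2(4/19) = 0.473248. H = 0.223575 + 0.473248 + 0.473248 + 0.525147 + 0.473248 = 2.1685

2.1685 bits


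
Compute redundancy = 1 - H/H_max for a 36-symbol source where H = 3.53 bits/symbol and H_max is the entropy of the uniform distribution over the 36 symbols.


H_max = log2(K) = log2(36) = 5.1699 bits/symbol. Redundancy = 1 - H/H_max = 1 - 3.53/5.1699 = 1 - 0.6828 = 0.3172

0.3172


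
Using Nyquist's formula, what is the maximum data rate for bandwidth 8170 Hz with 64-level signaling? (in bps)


Rate = 2 * B * log2(M) = 2 * 8170 * 6.0 = 98040.0

98040.0 bps


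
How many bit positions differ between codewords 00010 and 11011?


Count differing positions: ^ ^ . . ^ = 3 differences

3


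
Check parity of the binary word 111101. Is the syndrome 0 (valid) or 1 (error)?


Syndrome = XOR of all bits = 1 XOR 1 XOR 1 XOR 1 XOR 0 XOR 1 = 1

1


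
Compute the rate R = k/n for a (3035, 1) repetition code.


Rate = k/n = 1/3035

1/3035


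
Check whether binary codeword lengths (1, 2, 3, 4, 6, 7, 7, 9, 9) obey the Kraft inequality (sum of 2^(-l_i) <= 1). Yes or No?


Kraft sum = sum(2^(-l_i)) = 0.9727, need <= 1. Result: satisfied (a binary prefix-free code with these lengths exists)

Yes


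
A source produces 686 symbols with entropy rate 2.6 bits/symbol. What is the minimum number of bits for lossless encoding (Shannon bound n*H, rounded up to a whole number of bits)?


Minimum bits >= n * H = 686 * 2.6 = 1783.6, rounded up to a whole number of bits = 1784

1784 bits


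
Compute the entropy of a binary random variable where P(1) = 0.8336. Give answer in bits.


H = -p*log2(p) - (1-p)*log2(1-p). -0.8336*log2(0.8336) = 0.218881; -0.1664*log2(0.1664) = 0.430522. H = 0.218881 + 0.430522 = 0.6494

0.6494 bits


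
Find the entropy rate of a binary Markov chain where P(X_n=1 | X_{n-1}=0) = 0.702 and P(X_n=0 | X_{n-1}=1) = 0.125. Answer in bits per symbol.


Stationary distribution: pi_0 = p10/(p01+p10) = 0.1511, pi_1 = 0.8489. Entropy rate H' = pi_0*H(p01) + pi_1*H(p10) = 0.1511*0.8788 + 0.8489*0.5436 = 0.5942

0.5942 bits/symbol


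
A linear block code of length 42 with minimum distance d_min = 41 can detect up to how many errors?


Detection capability = d_min - 1 = 41 - 1 = 40

40 errors


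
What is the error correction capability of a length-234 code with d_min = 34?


Correction capability = floor((d-1)/2) = floor((34-1)/2) = 16

16 errors


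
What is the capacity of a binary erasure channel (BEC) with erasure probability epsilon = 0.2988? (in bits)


C = 1 - epsilon = 1 - 0.2988 = 0.7012

0.7012 bits


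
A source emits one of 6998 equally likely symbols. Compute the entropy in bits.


H = log2(n) = log2(6998) = 12.7727

12.7727 bits


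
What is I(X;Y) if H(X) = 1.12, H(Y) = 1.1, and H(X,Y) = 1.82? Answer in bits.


I(X;Y) = H(X) + H(Y) - H(X,Y) = 1.12 + 1.1 - 1.82 = 0.4

0.4 bits


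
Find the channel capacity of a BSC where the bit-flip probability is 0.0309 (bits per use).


H(p) = -p*log2(p) - (1-p)*log2(1-p) = -0.0309*log2(0.0309) - 0.9691*log2(0.9691) = 0.155002 + 0.043883 = 0.1989. C = 1 - H(p) = 1 - 0.1989 = 0.8011

0.8011 bits


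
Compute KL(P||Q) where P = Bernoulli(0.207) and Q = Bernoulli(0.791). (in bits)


KL = p*log2(p/q) + (1-p)*log2((1-p)/(1-q)) = 0.207*log2(0.207/0.791) + 0.793*log2(0.793/0.209) = 1.1252

1.1252 bits


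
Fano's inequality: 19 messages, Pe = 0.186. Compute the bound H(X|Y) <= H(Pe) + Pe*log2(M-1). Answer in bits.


H(Pe) = -Pe*log2(Pe) - (1-Pe)*log2(1-Pe) = -0.186*log2(0.186) - 0.814*log2(0.814) = 0.451352 + 0.241676 = 0.693. Pe*log2(M-1) = 0.186*log2(18) = 0.775606. Bound = H(Pe) + Pe*log2(M-1) = 0.451352 + 0.241676 + 0.775606 = 1.4686

1.4686 bits


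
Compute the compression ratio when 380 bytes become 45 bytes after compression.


Ratio = original / compressed = 380 / 45 = 8.4444

8.4444


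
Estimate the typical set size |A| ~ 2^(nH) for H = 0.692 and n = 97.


log2|A_typical| = nH = 97 * 0.692 = 67.124, so |A_typical| ~ 2^67.124 = 1.608e+20

1.608e+20


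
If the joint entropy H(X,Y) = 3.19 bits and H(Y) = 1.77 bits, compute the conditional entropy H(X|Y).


H(X|Y) = H(X,Y) - H(Y) = 3.19 - 1.77 = 1.42

1.42 bits


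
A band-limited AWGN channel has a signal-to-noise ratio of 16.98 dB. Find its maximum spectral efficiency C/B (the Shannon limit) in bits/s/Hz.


SNR_linear = 10^(16.98/10) = 49.8884; C/B = log2(1 + SNR_linear) = log2(1 + 49.8884) = 5.6693

5.6693 bits/s/Hz


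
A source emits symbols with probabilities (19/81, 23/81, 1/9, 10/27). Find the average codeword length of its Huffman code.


Huffman construction (repeatedly merge the two least-probable nodes; each merge adds 1 bit to every symbol beneath it): 1/9 + 19/81 = 28/81; 23/81 + 28/81 = 17/27; 10/27 + 17/27 = 1. Resulting codeword lengths (in the order the probabilities were given): (3, 2, 3, 1). L_avg = sum(p_i * l_i) = 19/81*3 + 23/81*2 + 1/9*3 + 10/27*1 = 160/81 = 1.9753

1.9753 bits


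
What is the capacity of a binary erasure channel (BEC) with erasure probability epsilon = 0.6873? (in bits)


C = 1 - epsilon = 1 - 0.6873 = 0.3127

0.3127 bits


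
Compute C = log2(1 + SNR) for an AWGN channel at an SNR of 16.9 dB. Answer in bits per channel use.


SNR_linear = 10^(16.9/10) = 48.9779; C = log2(1 + SNR_linear) = log2(1 + 48.9779) = 5.6432

5.6432 bits/channel use


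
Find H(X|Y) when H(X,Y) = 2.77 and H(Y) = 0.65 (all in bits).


H(X|Y) = H(X,Y) - H(Y) = 2.77 - 0.65 = 2.12

2.12 bits


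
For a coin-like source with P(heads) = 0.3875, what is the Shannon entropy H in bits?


H = -p*log2(p) - (1-p)*log2(1-p). -0.3875*log2(0.3875) = 0.529996; -0.6125*log2(0.6125) = 0.433171. H = 0.529996 + 0.433171 = 0.9632

0.9632 bits


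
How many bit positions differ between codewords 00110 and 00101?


Count differing positions: . . . ^ ^ = 2 differences

2


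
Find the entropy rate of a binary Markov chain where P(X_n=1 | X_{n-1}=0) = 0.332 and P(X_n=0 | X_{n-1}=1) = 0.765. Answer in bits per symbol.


Stationary distribution: pi_0 = p10/(p01+p10) = 0.6974, pi_1 = 0.3026. Entropy rate H' = pi_0*H(p01) + pi_1*H(p10) = 0.6974*0.917 + 0.3026*0.7866 = 0.8775

0.8775 bits/symbol


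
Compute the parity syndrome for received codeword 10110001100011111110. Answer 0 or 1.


Syndrome = XOR of all bits = 1 XOR 0 XOR 1 XOR 1 XOR 0 XOR 0 XOR 0 XOR 1 XOR 1 XOR 0 XOR 0 XOR 0 XOR 1 XOR 1 XOR 1 XOR 1 XOR 1 XOR 1 XOR 1 XOR 0 = 0

0


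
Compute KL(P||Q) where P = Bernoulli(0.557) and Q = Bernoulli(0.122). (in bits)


KL = p*log2(p/q) + (1-p)*log2((1-p)/(1-q)) = 0.557*log2(0.557/0.122) + 0.443*log2(0.443/0.878) = 0.7831

0.7831 bits


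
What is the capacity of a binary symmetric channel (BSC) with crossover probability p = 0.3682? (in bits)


H(p) = -p*log2(p) - (1-p)*log2(1-p) = -0.3682*log2(0.3682) - 0.6318*log2(0.6318) = 0.530738 + 0.418542 = 0.9493. C = 1 - H(p) = 1 - 0.9493 = 0.0507

0.0507 bits


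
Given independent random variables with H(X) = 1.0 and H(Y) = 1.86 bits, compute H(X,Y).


For independent variables, H(X,Y) = H(X) + H(Y) = 1.0 + 1.86 = 2.86

2.86 bits


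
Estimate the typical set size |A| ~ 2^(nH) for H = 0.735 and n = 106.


log2|A_typical| = nH = 106 * 0.735 = 77.91, so |A_typical| ~ 2^77.91 = 2.840e+23

2.840e+23


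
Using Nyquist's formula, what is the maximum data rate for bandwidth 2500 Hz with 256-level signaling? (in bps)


Rate = 2 * B * log2(M) = 2 * 2500 * 8.0 = 40000.0

40000.0 bps


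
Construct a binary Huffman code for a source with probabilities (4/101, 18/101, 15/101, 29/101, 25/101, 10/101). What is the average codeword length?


Huffman construction (repeatedly merge the two least-probable nodes; each merge adds 1 bit to every symbol beneath it): 4/101 + 10/101 = 14/101; 14/101 + 15/101 = 29/101; 18/101 + 25/101 = 43/101; 29/101 + 29/101 = 58/101; 43/101 + 58/101 = 1. Resulting codeword lengths (in the order the probabilities were given): (4, 2, 3, 2, 2, 4). L_avg = sum(p_i * l_i) = 4/101*4 + 18/101*2 + 15/101*3 + 29/101*2 + 25/101*2 + 10/101*4 = 245/101 = 2.4257

2.4257 bits


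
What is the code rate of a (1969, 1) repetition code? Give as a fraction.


Rate = k/n = 1/1969

1/1969


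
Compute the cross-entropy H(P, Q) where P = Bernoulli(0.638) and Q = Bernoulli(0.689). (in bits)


H(P,Q) = -p*log2(q) - (1-p)*log2(1-q). -0.638*log2(0.689) = 0.342877; -0.362*log2(0.311) = 0.609975. H(P,Q) = 0.342877 + 0.609975 = 0.9529

0.9529 bits


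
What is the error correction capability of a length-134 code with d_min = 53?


Correction capability = floor((d-1)/2) = floor((53-1)/2) = 26

26 errors


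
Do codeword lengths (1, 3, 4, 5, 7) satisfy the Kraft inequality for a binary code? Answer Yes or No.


Kraft sum = sum(2^(-l_i)) = 0.7266, need <= 1. Result: satisfied (a binary prefix-free code with these lengths exists)

Yes


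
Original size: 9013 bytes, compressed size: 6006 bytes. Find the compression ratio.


Ratio = original / compressed = 9013 / 6006 = 1.5007

1.5007


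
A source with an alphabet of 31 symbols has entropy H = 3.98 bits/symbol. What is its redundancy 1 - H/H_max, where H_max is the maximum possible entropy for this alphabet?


H_max = log2(K) = log2(31) = 4.9542 bits/symbol. Redundancy = 1 - H/H_max = 1 - 3.98/4.9542 = 1 - 0.8034 = 0.1966

0.1966


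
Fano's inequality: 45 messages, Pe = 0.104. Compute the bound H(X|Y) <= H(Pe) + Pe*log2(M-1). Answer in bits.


H(Pe) = -Pe*log2(Pe) - (1-Pe)*log2(1-Pe) = -0.104*log2(0.104) - 0.896*log2(0.896) = 0.339596 + 0.141953 = 0.4815. Pe*log2(M-1) = 0.104*log2(44) = 0.567781. Bound = H(Pe) + Pe*log2(M-1) = 0.339596 + 0.141953 + 0.567781 = 1.0493

1.0493 bits


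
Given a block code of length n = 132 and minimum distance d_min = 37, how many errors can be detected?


Detection capability = d_min - 1 = 37 - 1 = 36

36 errors


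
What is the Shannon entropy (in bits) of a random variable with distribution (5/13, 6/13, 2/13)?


H = -sum(p_i * log2(p_i)). Terms: -(5/13)*log2(5/13) = 0.530197; -(6/13)*log2(6/13) = 0.514836; -(2/13)*log2(2/13) = 0.415452. H = 0.530197 + 0.514836 + 0.415452 = 1.4605

1.4605 bits


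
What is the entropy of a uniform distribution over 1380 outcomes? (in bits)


H = log2(n) = log2(1380) = 10.4305

10.4305 bits


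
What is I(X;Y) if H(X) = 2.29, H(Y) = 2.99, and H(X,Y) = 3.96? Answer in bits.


I(X;Y) = H(X) + H(Y) - H(X,Y) = 2.29 + 2.99 - 3.96 = 1.32

1.32 bits


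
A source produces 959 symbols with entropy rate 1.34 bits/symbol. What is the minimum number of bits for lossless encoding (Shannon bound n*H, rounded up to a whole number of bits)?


Minimum bits >= n * H = 959 * 1.34 = 1285.06, rounded up to a whole number of bits = 1286

1286 bits


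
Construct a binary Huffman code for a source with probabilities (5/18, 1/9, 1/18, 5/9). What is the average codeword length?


Huffman construction (repeatedly merge the two least-probable nodes; each merge adds 1 bit to every symbol beneath it): 1/18 + 1/9 = 1/6; 1/6 + 5/18 = 4/9; 4/9 + 5/9 = 1. Resulting codeword lengths (in the order the probabilities were given): (2, 3, 3, 1). L_avg = sum(p_i * l_i) = 5/18*2 + 1/9*3 + 1/18*3 + 5/9*1 = 29/18 = 1.6111

1.6111 bits


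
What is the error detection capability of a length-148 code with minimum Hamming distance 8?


Detection capability = d_min - 1 = 8 - 1 = 7

7 errors


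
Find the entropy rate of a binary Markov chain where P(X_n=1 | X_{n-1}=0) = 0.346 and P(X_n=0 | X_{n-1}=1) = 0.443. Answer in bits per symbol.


Stationary distribution: pi_0 = p10/(p01+p10) = 0.5615, pi_1 = 0.4385. Entropy rate H' = pi_0*H(p01) + pi_1*H(p10) = 0.5615*0.9304 + 0.4385*0.9906 = 0.9568

0.9568 bits/symbol


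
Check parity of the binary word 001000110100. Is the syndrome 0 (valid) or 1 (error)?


Syndrome = XOR of all bits = 0 XOR 0 XOR 1 XOR 0 XOR 0 XOR 0 XOR 1 XOR 1 XOR 0 XOR 1 XOR 0 XOR 0 = 0

0


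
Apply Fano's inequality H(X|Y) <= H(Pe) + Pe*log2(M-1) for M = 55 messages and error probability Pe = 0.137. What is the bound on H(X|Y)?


H(Pe) = -Pe*log2(Pe) - (1-Pe)*log2(1-Pe) = -0.137*log2(0.137) - 0.863*log2(0.863) = 0.392882 + 0.183446 = 0.5763. Pe*log2(M-1) = 0.137*log2(54) = 0.788420. Bound = H(Pe) + Pe*log2(M-1) = 0.392882 + 0.183446 + 0.788420 = 1.3647

1.3647 bits


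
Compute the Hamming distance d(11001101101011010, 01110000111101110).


Count differing positions: ^ . ^ ^ ^ ^ . ^ . ^ . ^ ^ . ^ . . = 10 differences

10


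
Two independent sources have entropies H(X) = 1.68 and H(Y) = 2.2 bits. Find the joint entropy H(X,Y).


For independent variables, H(X,Y) = H(X) + H(Y) = 1.68 + 2.2 = 3.88

3.88 bits


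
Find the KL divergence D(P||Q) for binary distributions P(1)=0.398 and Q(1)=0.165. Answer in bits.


KL = p*log2(p/q) + (1-p)*log2((1-p)/(1-q)) = 0.398*log2(0.398/0.165) + 0.602*log2(0.602/0.835) = 0.2214

0.2214 bits


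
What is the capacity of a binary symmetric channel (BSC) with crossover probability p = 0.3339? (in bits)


H(p) = -p*log2(p) - (1-p)*log2(1-p) = -0.3339*log2(0.3339) - 0.6661*log2(0.6661) = 0.528401 + 0.390461 = 0.9189. C = 1 - H(p) = 1 - 0.9189 = 0.0811

0.0811 bits


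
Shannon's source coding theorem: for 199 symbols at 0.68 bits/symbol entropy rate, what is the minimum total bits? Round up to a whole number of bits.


Minimum bits >= n * H = 199 * 0.68 = 135.32, rounded up to a whole number of bits = 136

136 bits


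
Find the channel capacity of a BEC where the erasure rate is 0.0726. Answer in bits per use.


C = 1 - epsilon = 1 - 0.0726 = 0.9274

0.9274 bits


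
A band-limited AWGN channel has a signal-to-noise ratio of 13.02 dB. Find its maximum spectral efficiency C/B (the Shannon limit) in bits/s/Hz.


SNR_linear = 10^(13.02/10) = 20.0447; C/B = log2(1 + SNR_linear) = log2(1 + 20.0447) = 4.3954

4.3954 bits/s/Hz


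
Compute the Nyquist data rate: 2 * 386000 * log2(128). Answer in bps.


Rate = 2 * B * log2(M) = 2 * 386000 * 7.0 = 5404000.0

5404000.0 bps


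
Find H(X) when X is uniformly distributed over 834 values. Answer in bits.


H = log2(n) = log2(834) = 9.7039

9.7039 bits


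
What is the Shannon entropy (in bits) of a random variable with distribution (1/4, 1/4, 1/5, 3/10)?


H = -sum(p_i * log2(p_i)). Terms: -(1/4)*log2(1/4) = 0.500000; -(1/4)*log2(1/4) = 0.500000; -(1/5)*log2(1/5) = 0.464386; -(3/10)*log2(3/10) = 0.521090. H = 0.500000 + 0.500000 + 0.464386 + 0.521090 = 1.9855

1.9855 bits


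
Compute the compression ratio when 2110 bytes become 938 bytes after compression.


Ratio = original / compressed = 2110 / 938 = 2.2495

2.2495


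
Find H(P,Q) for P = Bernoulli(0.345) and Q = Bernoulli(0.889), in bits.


H(P,Q) = -p*log2(q) - (1-p)*log2(1-q). -0.345*log2(0.889) = 0.058562; -0.655*log2(0.111) = 2.077246. H(P,Q) = 0.058562 + 2.077246 = 2.1358

2.1358 bits


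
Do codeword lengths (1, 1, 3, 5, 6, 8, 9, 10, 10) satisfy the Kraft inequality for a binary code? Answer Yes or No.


Kraft sum = sum(2^(-l_i)) = 1.1797, need <= 1. Result: violated (a binary prefix-free code with these lengths cannot exist)

No


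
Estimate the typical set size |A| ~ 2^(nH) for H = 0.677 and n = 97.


log2|A_typical| = nH = 97 * 0.677 = 65.669, so |A_typical| ~ 2^65.669 = 5.866e+19

5.866e+19


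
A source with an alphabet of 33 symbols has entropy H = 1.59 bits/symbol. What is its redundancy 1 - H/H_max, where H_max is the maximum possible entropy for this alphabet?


H_max = log2(K) = log2(33) = 5.0444 bits/symbol. Redundancy = 1 - H/H_max = 1 - 1.59/5.0444 = 1 - 0.3152 = 0.6848

0.6848


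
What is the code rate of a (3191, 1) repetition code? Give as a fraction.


Rate = k/n = 1/3191

1/3191


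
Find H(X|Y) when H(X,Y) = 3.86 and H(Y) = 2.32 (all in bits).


H(X|Y) = H(X,Y) - H(Y) = 3.86 - 2.32 = 1.54

1.54 bits


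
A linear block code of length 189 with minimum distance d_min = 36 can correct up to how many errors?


Correction capability = floor((d-1)/2) = floor((36-1)/2) = 17

17 errors


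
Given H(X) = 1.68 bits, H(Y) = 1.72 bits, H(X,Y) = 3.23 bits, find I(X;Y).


I(X;Y) = H(X) + H(Y) - H(X,Y) = 1.68 + 1.72 - 3.23 = 0.17

0.17 bits


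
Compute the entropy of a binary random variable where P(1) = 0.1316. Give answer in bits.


H = -p*log2(p) - (1-p)*log2(1-p). -0.1316*log2(0.1316) = 0.385031; -0.8684*log2(0.8684) = 0.176779. H = 0.385031 + 0.176779 = 0.5618

0.5618 bits


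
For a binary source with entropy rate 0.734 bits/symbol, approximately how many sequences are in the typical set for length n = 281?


log2|A_typical| = nH = 281 * 0.734 = 206.254, so |A_typical| ~ 2^206.254 = 1.226e+62

1.226e+62


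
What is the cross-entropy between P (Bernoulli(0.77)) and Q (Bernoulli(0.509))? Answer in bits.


H(P,Q) = -p*log2(q) - (1-p)*log2(1-q). -0.77*log2(0.509) = 0.750182; -0.23*log2(0.491) = 0.236027. H(P,Q) = 0.750182 + 0.236027 = 0.9862

0.9862 bits


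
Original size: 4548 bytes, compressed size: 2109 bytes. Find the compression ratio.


Ratio = original / compressed = 4548 / 2109 = 2.1565

2.1565


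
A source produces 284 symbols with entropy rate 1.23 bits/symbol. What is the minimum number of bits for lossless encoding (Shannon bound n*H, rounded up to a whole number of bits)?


Minimum bits >= n * H = 284 * 1.23 = 349.32, rounded up to a whole number of bits = 350

350 bits


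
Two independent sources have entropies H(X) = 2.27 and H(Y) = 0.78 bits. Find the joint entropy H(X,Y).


For independent variables, H(X,Y) = H(X) + H(Y) = 2.27 + 0.78 = 3.05

3.05 bits


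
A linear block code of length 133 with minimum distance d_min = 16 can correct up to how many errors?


Correction capability = floor((d-1)/2) = floor((16-1)/2) = 7

7 errors


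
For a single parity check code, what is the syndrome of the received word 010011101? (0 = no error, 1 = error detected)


Syndrome = XOR of all bits = 0 XOR 1 XOR 0 XOR 0 XOR 1 XOR 1 XOR 1 XOR 0 XOR 1 = 1

1


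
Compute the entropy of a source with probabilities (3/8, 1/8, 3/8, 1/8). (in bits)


H = -sum(p_i * log2(p_i)). Terms: -(3/8)*log2(3/8) = 0.530639; -(1/8)*log2(1/8) = 0.375000; -(3/8)*log2(3/8) = 0.530639; -(1/8)*log2(1/8) = 0.375000. H = 0.530639 + 0.375000 + 0.530639 + 0.375000 = 1.8113

1.8113 bits


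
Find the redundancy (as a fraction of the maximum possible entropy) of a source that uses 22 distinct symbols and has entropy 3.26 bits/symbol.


H_max = log2(K) = log2(22) = 4.4594 bits/symbol. Redundancy = 1 - H/H_max = 1 - 3.26/4.4594 = 1 - 0.731 = 0.269

0.269


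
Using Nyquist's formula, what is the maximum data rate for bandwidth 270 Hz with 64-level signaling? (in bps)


Rate = 2 * B * log2(M) = 2 * 270 * 6.0 = 3240.0

3240.0 bps


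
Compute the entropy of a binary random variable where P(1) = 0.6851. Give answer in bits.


H = -p*log2(p) - (1-p)*log2(1-p). -0.6851*log2(0.6851) = 0.373800; -0.3149*log2(0.3149) = 0.524949. H = 0.373800 + 0.524949 = 0.8987

0.8987 bits


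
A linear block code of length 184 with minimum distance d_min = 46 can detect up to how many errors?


Detection capability = d_min - 1 = 46 - 1 = 45

45 errors


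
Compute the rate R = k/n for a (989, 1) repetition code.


Rate = k/n = 1/989

1/989


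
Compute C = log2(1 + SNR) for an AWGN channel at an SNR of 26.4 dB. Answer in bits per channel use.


SNR_linear = 10^(26.4/10) = 436.5158; C = log2(1 + SNR_linear) = log2(1 + 436.5158) = 8.7732

8.7732 bits/channel use


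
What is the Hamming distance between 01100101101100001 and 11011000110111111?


Count differing positions: ^ . ^ ^ ^ ^ . ^ . ^ ^ . ^ ^ ^ ^ . = 12 differences

12


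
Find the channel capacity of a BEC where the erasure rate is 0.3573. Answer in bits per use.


C = 1 - epsilon = 1 - 0.3573 = 0.6427

0.6427 bits


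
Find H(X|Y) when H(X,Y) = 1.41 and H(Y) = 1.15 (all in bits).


H(X|Y) = H(X,Y) - H(Y) = 1.41 - 1.15 = 0.26

0.26 bits


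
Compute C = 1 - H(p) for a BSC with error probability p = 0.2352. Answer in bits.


H(p) = -p*log2(p) - (1-p)*log2(1-p) = -0.2352*log2(0.2352) - 0.7648*log2(0.7648) = 0.491107 + 0.295859 = 0.787. C = 1 - H(p) = 1 - 0.787 = 0.213

0.213 bits


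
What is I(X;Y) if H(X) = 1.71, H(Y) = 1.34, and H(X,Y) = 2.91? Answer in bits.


I(X;Y) = H(X) + H(Y) - H(X,Y) = 1.71 + 1.34 - 2.91 = 0.14

0.14 bits


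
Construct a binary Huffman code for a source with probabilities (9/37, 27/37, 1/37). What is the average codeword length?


Huffman construction (repeatedly merge the two least-probable nodes; each merge adds 1 bit to every symbol beneath it): 1/37 + 9/37 = 10/37; 10/37 + 27/37 = 1. Resulting codeword lengths (in the order the probabilities were given): (2, 1, 2). L_avg = sum(p_i * l_i) = 9/37*2 + 27/37*1 + 1/37*2 = 47/37 = 1.2703

1.2703 bits


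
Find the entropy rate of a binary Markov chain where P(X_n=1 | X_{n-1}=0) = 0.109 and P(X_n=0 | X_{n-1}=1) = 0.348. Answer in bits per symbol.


Stationary distribution: pi_0 = p10/(p01+p10) = 0.7615, pi_1 = 0.2385. Entropy rate H' = pi_0*H(p01) + pi_1*H(p10) = 0.7615*0.4969 + 0.2385*0.9323 = 0.6007

0.6007 bits/symbol


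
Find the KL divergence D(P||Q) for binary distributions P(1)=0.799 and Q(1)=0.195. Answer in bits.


KL = p*log2(p/q) + (1-p)*log2((1-p)/(1-q)) = 0.799*log2(0.799/0.195) + 0.201*log2(0.201/0.805) = 1.2234

1.2234 bits


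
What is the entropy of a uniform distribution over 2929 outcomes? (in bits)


H = log2(n) = log2(2929) = 11.5162

11.5162 bits


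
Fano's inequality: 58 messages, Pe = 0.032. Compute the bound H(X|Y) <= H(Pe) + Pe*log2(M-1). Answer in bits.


H(Pe) = -Pe*log2(Pe) - (1-Pe)*log2(1-Pe) = -0.032*log2(0.032) - 0.968*log2(0.968) = 0.158905 + 0.045420 = 0.2043. Pe*log2(M-1) = 0.032*log2(57) = 0.186652. Bound = H(Pe) + Pe*log2(M-1) = 0.158905 + 0.045420 + 0.186652 = 0.391

0.391 bits


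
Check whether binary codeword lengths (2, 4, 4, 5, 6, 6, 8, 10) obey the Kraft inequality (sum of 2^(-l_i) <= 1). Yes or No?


Kraft sum = sum(2^(-l_i)) = 0.4424, need <= 1. Result: satisfied (a binary prefix-free code with these lengths exists)

Yes


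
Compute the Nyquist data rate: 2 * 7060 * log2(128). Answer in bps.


Rate = 2 * B * log2(M) = 2 * 7060 * 7.0 = 98840.0

98840.0 bps


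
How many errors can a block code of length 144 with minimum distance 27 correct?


Correction capability = floor((d-1)/2) = floor((27-1)/2) = 13

13 errors


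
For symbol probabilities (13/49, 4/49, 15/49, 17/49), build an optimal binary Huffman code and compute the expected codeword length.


Huffman construction (repeatedly merge the two least-probable nodes; each merge adds 1 bit to every symbol beneath it): 4/49 + 13/49 = 17/49; 15/49 + 17/49 = 32/49; 17/49 + 32/49 = 1. Resulting codeword lengths (in the order the probabilities were given): (2, 2, 2, 2). L_avg = sum(p_i * l_i) = 13/49*2 + 4/49*2 + 15/49*2 + 17/49*2 = 2

2.0 bits


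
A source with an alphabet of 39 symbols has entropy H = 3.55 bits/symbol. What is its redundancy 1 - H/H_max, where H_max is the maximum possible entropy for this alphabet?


H_max = log2(K) = log2(39) = 5.2854 bits/symbol. Redundancy = 1 - H/H_max = 1 - 3.55/5.2854 = 1 - 0.6717 = 0.3283

0.3283


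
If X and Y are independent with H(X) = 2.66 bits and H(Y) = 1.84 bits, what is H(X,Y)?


For independent variables, H(X,Y) = H(X) + H(Y) = 2.66 + 1.84 = 4.5

4.5 bits


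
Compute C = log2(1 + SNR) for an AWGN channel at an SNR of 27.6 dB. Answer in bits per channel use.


SNR_linear = 10^(27.6/10) = 575.4399; C = log2(1 + SNR_linear) = log2(1 + 575.4399) = 9.171

9.171 bits/channel use


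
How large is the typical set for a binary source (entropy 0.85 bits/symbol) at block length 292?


log2|A_typical| = nH = 292 * 0.85 = 248.2, so |A_typical| ~ 2^248.2 = 5.196e+74

5.196e+74


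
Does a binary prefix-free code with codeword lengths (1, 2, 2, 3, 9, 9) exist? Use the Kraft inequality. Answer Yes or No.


Kraft sum = sum(2^(-l_i)) = 1.1289, need <= 1. Result: violated (a binary prefix-free code with these lengths cannot exist)

No


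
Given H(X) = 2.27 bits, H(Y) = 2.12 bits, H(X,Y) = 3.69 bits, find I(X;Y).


I(X;Y) = H(X) + H(Y) - H(X,Y) = 2.27 + 2.12 - 3.69 = 0.7

0.7 bits


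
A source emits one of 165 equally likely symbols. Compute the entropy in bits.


H = log2(n) = log2(165) = 7.3663

7.3663 bits


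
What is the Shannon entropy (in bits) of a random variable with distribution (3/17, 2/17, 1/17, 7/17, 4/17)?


H = -sum(p_i * log2(p_i)). Terms: -(3/17)*log2(3/17) = 0.441618; -(2/17)*log2(2/17) = 0.363231; -(1/17)*log2(1/17) = 0.240439; -(7/17)*log2(7/17) = 0.527103; -(4/17)*log2(4/17) = 0.491168. H = 0.441618 + 0.363231 + 0.240439 + 0.527103 + 0.491168 = 2.0636

2.0636 bits


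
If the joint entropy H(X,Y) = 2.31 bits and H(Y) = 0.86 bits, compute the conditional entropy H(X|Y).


H(X|Y) = H(X,Y) - H(Y) = 2.31 - 0.86 = 1.45

1.45 bits


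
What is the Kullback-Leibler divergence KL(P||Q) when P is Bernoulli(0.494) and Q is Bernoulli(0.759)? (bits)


KL = p*log2(p/q) + (1-p)*log2((1-p)/(1-q)) = 0.494*log2(0.494/0.759) + 0.506*log2(0.506/0.241) = 0.2354

0.2354 bits


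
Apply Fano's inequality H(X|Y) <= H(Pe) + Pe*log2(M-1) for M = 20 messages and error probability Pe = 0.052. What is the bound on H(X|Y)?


H(Pe) = -Pe*log2(Pe) - (1-Pe)*log2(1-Pe) = -0.052*log2(0.052) - 0.948*log2(0.948) = 0.221798 + 0.073035 = 0.2948. Pe*log2(M-1) = 0.052*log2(19) = 0.220892. Bound = H(Pe) + Pe*log2(M-1) = 0.221798 + 0.073035 + 0.220892 = 0.5157

0.5157 bits


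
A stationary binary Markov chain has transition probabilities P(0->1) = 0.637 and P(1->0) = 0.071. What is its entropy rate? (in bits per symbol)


Stationary distribution: pi_0 = p10/(p01+p10) = 0.1003, pi_1 = 0.8997. Entropy rate H' = pi_0*H(p01) + pi_1*H(p10) = 0.1003*0.9451 + 0.8997*0.3696 = 0.4274

0.4274 bits/symbol
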